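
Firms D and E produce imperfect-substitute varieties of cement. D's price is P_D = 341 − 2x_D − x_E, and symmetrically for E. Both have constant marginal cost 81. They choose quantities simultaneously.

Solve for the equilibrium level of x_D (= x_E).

Firm D's profit: π = x_D(341 − 2x_D − x_E) − 81x_D.
∂π/∂x_D = 260 − 4x_D − x_E = 0 ⇒ x_D = 65 − 0.25x_E.
Setting x_D = x_E in the reaction function: x_D = 65 − 0.25x_D, so x_D = 65 / 1.25 = 52.

52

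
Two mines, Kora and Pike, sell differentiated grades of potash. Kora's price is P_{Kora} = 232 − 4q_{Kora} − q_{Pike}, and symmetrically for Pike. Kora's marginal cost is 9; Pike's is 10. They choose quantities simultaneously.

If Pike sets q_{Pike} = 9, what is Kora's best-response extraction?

26.75

Mine Kora's profit: π = q_{Kora}(232 − 4q_{Kora} − q_{Pike}) − 9q_{Kora}.
∂π/∂q_{Kora} = 223 − 8q_{Kora} − q_{Pike} = 0 ⇒ q_{Kora} = 27.875 − 0.125q_{Pike}.
At q_{Pike} = 9: q_{Kora} = 27.875 − 0.125·9 = 26.75.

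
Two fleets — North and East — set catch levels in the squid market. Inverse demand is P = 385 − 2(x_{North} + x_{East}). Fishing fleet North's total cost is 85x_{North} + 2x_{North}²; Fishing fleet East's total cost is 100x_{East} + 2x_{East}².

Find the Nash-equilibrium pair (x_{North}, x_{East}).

Fishing fleet North's profit: π = x_{North}(385 − 2(x_{North} + x_{East})) − 85x_{North} − 2x_{North}².
∂π/∂x_{North} = 300 − 8x_{North} − 2x_{East} = 0, so x_{North} = 37.5 − 0.25x_{East}.
By the same steps for East: x_{East} = 35.625 − 0.25x_{North}.
Solving the two reaction functions simultaneously: (1 − (−0.25)(−0.25))x_{North} = 37.5 − 0.25·35.625, so 0.9375x_{North} = 915/32 and x_{North} = 30.5.
Then x_{East} = 35.625 − 0.25·30.5 = 28.

30.5, 28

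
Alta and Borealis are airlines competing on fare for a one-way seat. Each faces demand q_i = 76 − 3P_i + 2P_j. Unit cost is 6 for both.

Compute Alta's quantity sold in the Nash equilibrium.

52.5

Alta's profit: π = (P_{Alta} − 6)(76 − 3P_{Alta} + 2P_{Borealis}).
∂π/∂P_{Alta} = 94 − 6P_{Alta} + 2P_{Borealis} = 0 ⇒ P_{Alta} = 47/3 + (1/3)P_{Borealis}.
Setting P_{Alta} = P_{Borealis} in the reaction function: P_{Alta} = 47/3 + (1/3)P_{Alta}, so P_{Alta} = (47/3) / (2/3) = 23.5.
q_{Alta} = 76 − 3·23.5 + 2·23.5 = 52.5.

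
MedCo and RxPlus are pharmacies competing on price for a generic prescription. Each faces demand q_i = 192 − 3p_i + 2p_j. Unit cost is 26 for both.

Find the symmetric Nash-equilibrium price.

MedCo's profit: π = (p_{MedCo} − 26)(192 − 3p_{MedCo} + 2p_{RxPlus}).
∂π/∂p_{MedCo} = 270 − 6p_{MedCo} + 2p_{RxPlus} = 0 ⇒ p_{MedCo} = 45 + (1/3)p_{RxPlus}.
Setting p_{MedCo} = p_{RxPlus} in the reaction function: p_{MedCo} = 45 + (1/3)p_{MedCo}, so p_{MedCo} = 45 / (2/3) = 67.5.

67.5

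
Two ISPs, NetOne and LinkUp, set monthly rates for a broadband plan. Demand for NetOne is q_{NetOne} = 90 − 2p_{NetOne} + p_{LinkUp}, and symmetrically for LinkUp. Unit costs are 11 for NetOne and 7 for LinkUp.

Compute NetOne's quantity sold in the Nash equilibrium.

NetOne's profit: π = (p_{NetOne} − 11)(90 − 2p_{NetOne} + p_{LinkUp}).
∂π/∂p_{NetOne} = 112 − 4p_{NetOne} + p_{LinkUp} = 0 ⇒ p_{NetOne} = 28 + 0.25p_{LinkUp}.
Similarly p_{LinkUp} = 26 + 0.25p_{NetOne}.
Substituting the second reaction function into the first: p_{NetOne} = 28 + 0.25(26 + 0.25p_{NetOne}), which gives 0.9375p_{NetOne} = 34.5 ⇒ p_{NetOne} = 36.8.
Then p_{LinkUp} = 26 + 0.25·36.8 = 35.2.
q_{NetOne} = 90 − 2·36.8 + 35.2 = 51.6.

51.6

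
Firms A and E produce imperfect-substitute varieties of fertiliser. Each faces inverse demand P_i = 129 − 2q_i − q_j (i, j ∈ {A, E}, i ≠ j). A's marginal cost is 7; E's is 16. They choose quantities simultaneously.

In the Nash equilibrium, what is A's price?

57

Firm A's profit: π = q_A(129 − 2q_A − q_E) − 7q_A.
∂π/∂q_A = 122 − 4q_A − q_E = 0 ⇒ q_A = 30.5 − 0.25q_E.
Similarly q_E = 28.25 − 0.25q_A.
Substituting the second reaction function into the first: q_A = 30.5 − 0.25(28.25 − 0.25q_A), which gives 0.9375q_A = 23.4375 ⇒ q_A = 25.
Then q_E = 28.25 − 0.25·25 = 22.
P_A = 129 − 2·25 − 22 = 57.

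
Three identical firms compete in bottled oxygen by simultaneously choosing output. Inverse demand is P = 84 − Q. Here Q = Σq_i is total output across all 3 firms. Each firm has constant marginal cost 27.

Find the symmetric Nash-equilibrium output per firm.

14.25

A representative firm's profit is π_i = q_i(84 − Q) − 27q_i, with Q = q_i + Σ_{j≠i} q_j.
First-order condition: 57 − 2q_i − Σ_{j≠i} q_j = 0.
Imposing symmetry (q_j = q for all j) turns Σ_{j≠i} q_j into 2q, so 57 = 4q and q = 14.25.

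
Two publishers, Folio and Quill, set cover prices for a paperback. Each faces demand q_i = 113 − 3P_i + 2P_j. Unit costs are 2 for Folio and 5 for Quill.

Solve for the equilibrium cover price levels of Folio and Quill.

Folio's profit: π = (P_{Folio} − 2)(113 − 3P_{Folio} + 2P_{Quill}).
∂π/∂P_{Folio} = 119 − 6P_{Folio} + 2P_{Quill} = 0 ⇒ P_{Folio} = 119/6 + (1/3)P_{Quill}.
Similarly P_{Quill} = 64/3 + (1/3)P_{Folio}.
Plugging P_{Quill} into Folio's best response: P_{Folio} = 119/6 + (1/3)(64/3 + (1/3)P_{Folio}) ⇒ (8/9)P_{Folio} = 485/18, so P_{Folio} = 30.3125.
Then P_{Quill} = 64/3 + (1/3)·30.3125 = 31.4375.

30.3125, 31.4375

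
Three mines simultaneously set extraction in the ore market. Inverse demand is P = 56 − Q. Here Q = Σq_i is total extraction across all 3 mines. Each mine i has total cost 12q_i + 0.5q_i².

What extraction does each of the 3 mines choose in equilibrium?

8.8

A representative mine's profit is π_i = q_i(56 − Q) − 12q_i − 0.5q_i², with Q = q_i + Σ_{j≠i} q_j.
First-order condition: 44 − 3q_i − Σ_{j≠i} q_j = 0.
With identical mines, set every q_j = q: then 44 − 3q − 2q = 0, i.e. q = 44/5 = 8.8.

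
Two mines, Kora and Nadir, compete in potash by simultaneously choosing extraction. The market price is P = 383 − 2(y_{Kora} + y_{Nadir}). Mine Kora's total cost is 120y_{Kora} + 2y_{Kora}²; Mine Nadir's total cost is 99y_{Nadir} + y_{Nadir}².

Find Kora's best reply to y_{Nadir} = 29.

Mine Kora's profit: π = y_{Kora}(383 − 2(y_{Kora} + y_{Nadir})) − 120y_{Kora} − 2y_{Kora}².
∂π/∂y_{Kora} = 263 − 8y_{Kora} − 2y_{Nadir} = 0, so y_{Kora} = 32.875 − 0.25y_{Nadir}.
At y_{Nadir} = 29: y_{Kora} = 32.875 − 0.25·29 = 25.625.

25.625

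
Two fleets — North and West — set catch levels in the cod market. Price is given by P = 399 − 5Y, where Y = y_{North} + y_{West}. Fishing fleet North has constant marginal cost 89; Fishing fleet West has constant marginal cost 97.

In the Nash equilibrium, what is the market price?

Fishing fleet North's profit: π = y_{North}(399 − 5(y_{North} + y_{West})) − 89y_{North}.
∂π/∂y_{North} = 310 − 10y_{North} − 5y_{West} = 0, so y_{North} = 31 − 0.5y_{West}.
By the same steps for West: y_{West} = 30.2 − 0.5y_{North}.
Solving the two reaction functions simultaneously: (1 − (−0.5)(−0.5))y_{North} = 31 − 0.5·30.2, so 0.75y_{North} = 15.9 and y_{North} = 21.2.
Then y_{West} = 30.2 − 0.5·21.2 = 19.6.
Equilibrium price: P = 399 − 5·40.8 = 195.

195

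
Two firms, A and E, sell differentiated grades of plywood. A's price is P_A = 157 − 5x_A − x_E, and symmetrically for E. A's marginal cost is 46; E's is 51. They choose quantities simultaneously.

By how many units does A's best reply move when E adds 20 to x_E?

-2

Firm A's profit: π = x_A(157 − 5x_A − x_E) − 46x_A.
∂π/∂x_A = 111 − 10x_A − x_E = 0 ⇒ x_A = 11.1 − 0.1x_E.
The reaction-function slope is −0.1, so a 20-unit rise in x_E moves x_A by −0.1 × 20 = −2. A's best response falls — the actions are strategic substitutes.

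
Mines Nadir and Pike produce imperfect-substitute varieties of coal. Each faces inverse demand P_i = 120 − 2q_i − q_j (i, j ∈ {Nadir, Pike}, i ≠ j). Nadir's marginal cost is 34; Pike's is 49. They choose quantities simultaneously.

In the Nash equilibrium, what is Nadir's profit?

Mine Nadir's profit: π = q_{Nadir}(120 − 2q_{Nadir} − q_{Pike}) − 34q_{Nadir}.
∂π/∂q_{Nadir} = 86 − 4q_{Nadir} − q_{Pike} = 0 ⇒ q_{Nadir} = 21.5 − 0.25q_{Pike}.
Similarly q_{Pike} = 17.75 − 0.25q_{Nadir}.
Substituting the second reaction function into the first: q_{Nadir} = 21.5 − 0.25(17.75 − 0.25q_{Nadir}), which gives 0.9375q_{Nadir} = 17.0625 ⇒ q_{Nadir} = 18.2.
Then q_{Pike} = 17.75 − 0.25·18.2 = 13.2.
P_{Nadir} = 120 − 2·18.2 − 13.2 = 70.4.
Profit = (70.4 − 34)·18.2 = 662.48.

662.48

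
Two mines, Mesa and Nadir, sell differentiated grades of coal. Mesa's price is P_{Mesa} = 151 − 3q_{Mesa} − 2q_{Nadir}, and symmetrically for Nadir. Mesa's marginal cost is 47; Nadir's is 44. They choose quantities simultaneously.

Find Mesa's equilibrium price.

85.4375

Mine Mesa's profit: π = q_{Mesa}(151 − 3q_{Mesa} − 2q_{Nadir}) − 47q_{Mesa}.
∂π/∂q_{Mesa} = 104 − 6q_{Mesa} − 2q_{Nadir} = 0 ⇒ q_{Mesa} = 52/3 − (1/3)q_{Nadir}.
Similarly q_{Nadir} = 107/6 − (1/3)q_{Mesa}.
Plugging q_{Nadir} into Mesa's best response: q_{Mesa} = 52/3 − (1/3)(107/6 − (1/3)q_{Mesa}) ⇒ (8/9)q_{Mesa} = 205/18, so q_{Mesa} = 12.8125.
Then q_{Nadir} = 107/6 − (1/3)·12.8125 = 13.5625.
P_{Mesa} = 151 − 3·12.8125 − 2·13.5625 = 85.4375.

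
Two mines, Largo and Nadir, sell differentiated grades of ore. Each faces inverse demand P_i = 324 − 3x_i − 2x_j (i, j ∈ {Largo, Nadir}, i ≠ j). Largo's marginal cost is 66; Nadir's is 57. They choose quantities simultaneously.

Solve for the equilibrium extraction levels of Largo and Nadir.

31.6875, 33.9375

Mine Largo's profit: π = x_{Largo}(324 − 3x_{Largo} − 2x_{Nadir}) − 66x_{Largo}.
∂π/∂x_{Largo} = 258 − 6x_{Largo} − 2x_{Nadir} = 0 ⇒ x_{Largo} = 43 − (1/3)x_{Nadir}.
Similarly x_{Nadir} = 44.5 − (1/3)x_{Largo}.
Solving the two reaction functions simultaneously: (1 − (−1/3)(−1/3))x_{Largo} = 43 − (1/3)·44.5, so (8/9)x_{Largo} = 169/6 and x_{Largo} = 31.6875.
Then x_{Nadir} = 44.5 − (1/3)·31.6875 = 33.9375.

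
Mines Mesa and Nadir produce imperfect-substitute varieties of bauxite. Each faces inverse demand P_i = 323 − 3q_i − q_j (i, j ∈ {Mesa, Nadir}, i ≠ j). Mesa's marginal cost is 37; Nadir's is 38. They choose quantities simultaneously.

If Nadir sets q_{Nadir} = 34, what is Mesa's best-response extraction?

42

Mine Mesa's profit: π = q_{Mesa}(323 − 3q_{Mesa} − q_{Nadir}) − 37q_{Mesa}.
∂π/∂q_{Mesa} = 286 − 6q_{Mesa} − q_{Nadir} = 0 ⇒ q_{Mesa} = 143/3 − (1/6)q_{Nadir}.
At q_{Nadir} = 34: q_{Mesa} = 143/3 − (1/6)·34 = 42.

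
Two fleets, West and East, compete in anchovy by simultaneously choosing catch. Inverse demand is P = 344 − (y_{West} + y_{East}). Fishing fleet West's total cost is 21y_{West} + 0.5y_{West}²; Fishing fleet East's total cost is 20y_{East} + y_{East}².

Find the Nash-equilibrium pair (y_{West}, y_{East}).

88, 59

Fishing fleet West's profit: π = y_{West}(344 − (y_{West} + y_{East})) − 21y_{West} − 0.5y_{West}².
∂π/∂y_{West} = 323 − 3y_{West} − y_{East} = 0, so y_{West} = 323/3 − (1/3)y_{East}.
For East: ∂π/∂y_{East} = 324 − 4y_{East} − y_{West} = 0 ⇒ y_{East} = 81 − 0.25y_{West}.
Solving the two reaction functions simultaneously: (1 − (−1/3)(−0.25))y_{West} = 323/3 − (1/3)·81, so (11/12)y_{West} = 242/3 and y_{West} = 88.
Then y_{East} = 81 − 0.25·88 = 59.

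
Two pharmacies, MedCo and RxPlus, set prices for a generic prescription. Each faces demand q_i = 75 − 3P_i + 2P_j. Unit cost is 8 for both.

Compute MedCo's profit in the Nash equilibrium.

MedCo's profit: π = (P_{MedCo} − 8)(75 − 3P_{MedCo} + 2P_{RxPlus}).
∂π/∂P_{MedCo} = 99 − 6P_{MedCo} + 2P_{RxPlus} = 0 ⇒ P_{MedCo} = 16.5 + (1/3)P_{RxPlus}.
Setting P_{MedCo} = P_{RxPlus} in the reaction function: P_{MedCo} = 16.5 + (1/3)P_{MedCo}, so P_{MedCo} = 16.5 / (2/3) = 24.75.
q_{MedCo} = 75 − 3·24.75 + 2·24.75 = 50.25.
Profit = (24.75 − 8)·50.25 = 841.6875.

841.6875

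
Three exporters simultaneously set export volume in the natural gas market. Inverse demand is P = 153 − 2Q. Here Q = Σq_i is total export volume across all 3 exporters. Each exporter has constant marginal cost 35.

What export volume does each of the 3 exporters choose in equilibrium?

A representative exporter's profit is π_i = q_i(153 − 2Q) − 35q_i, with Q = q_i + Σ_{j≠i} q_j.
First-order condition: 118 − 4q_i − 2Σ_{j≠i} q_j = 0.
In a symmetric equilibrium every exporter chooses the same q, so Σ_{j≠i} q_j = 2q. The condition becomes 118 − 8q = 0, giving q = 118/8 = 14.75.

14.75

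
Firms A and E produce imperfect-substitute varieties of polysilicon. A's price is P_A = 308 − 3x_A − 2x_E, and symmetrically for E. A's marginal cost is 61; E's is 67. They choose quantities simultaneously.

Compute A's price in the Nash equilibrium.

Firm A's profit: π = x_A(308 − 3x_A − 2x_E) − 61x_A.
∂π/∂x_A = 247 − 6x_A − 2x_E = 0 ⇒ x_A = 247/6 − (1/3)x_E.
Similarly x_E = 241/6 − (1/3)x_A.
Solving the two reaction functions simultaneously: (1 − (−1/3)(−1/3))x_A = 247/6 − (1/3)·(241/6), so (8/9)x_A = 250/9 and x_A = 31.25.
Then x_E = 241/6 − (1/3)·31.25 = 29.75.
P_A = 308 − 3·31.25 − 2·29.75 = 154.75.

154.75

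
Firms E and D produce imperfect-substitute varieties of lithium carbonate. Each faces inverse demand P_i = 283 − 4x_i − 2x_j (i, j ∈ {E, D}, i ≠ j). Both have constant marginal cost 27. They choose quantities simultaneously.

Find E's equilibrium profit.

Firm E's profit: π = x_E(283 − 4x_E − 2x_D) − 27x_E.
∂π/∂x_E = 256 − 8x_E − 2x_D = 0 ⇒ x_E = 32 − 0.25x_D.
The game is symmetric, so in equilibrium x_D = x_E: the reaction function gives 1.25x_E = 32, hence x_E = 25.6.
P_E = 283 − 4·25.6 − 2·25.6 = 129.4.
Profit = (129.4 − 27)·25.6 = 2621.44.

2621.44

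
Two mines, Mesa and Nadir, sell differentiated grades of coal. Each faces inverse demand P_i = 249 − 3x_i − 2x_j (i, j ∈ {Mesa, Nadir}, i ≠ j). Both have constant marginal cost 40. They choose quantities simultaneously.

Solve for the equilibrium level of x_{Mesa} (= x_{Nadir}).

26.125

Mine Mesa's profit: π = x_{Mesa}(249 − 3x_{Mesa} − 2x_{Nadir}) − 40x_{Mesa}.
∂π/∂x_{Mesa} = 209 − 6x_{Mesa} − 2x_{Nadir} = 0 ⇒ x_{Mesa} = 209/6 − (1/3)x_{Nadir}.
Setting x_{Mesa} = x_{Nadir} in the reaction function: x_{Mesa} = 209/6 − (1/3)x_{Mesa}, so x_{Mesa} = (209/6) / (4/3) = 26.125.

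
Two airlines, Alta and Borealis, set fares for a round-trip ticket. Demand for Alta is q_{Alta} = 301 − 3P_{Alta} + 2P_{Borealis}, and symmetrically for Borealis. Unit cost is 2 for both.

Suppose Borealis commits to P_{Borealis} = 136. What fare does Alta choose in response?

Alta's profit: π = (P_{Alta} − 2)(301 − 3P_{Alta} + 2P_{Borealis}).
∂π/∂P_{Alta} = 307 − 6P_{Alta} + 2P_{Borealis} = 0 ⇒ P_{Alta} = 307/6 + (1/3)P_{Borealis}.
At P_{Borealis} = 136: P_{Alta} = 307/6 + (1/3)·136 = 96.5.

96.5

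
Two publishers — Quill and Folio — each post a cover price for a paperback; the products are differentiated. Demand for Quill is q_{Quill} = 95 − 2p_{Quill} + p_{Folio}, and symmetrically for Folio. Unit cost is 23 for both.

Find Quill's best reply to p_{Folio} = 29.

Quill's profit: π = (p_{Quill} − 23)(95 − 2p_{Quill} + p_{Folio}).
∂π/∂p_{Quill} = 141 − 4p_{Quill} + p_{Folio} = 0 ⇒ p_{Quill} = 35.25 + 0.25p_{Folio}.
At p_{Folio} = 29: p_{Quill} = 35.25 + 0.25·29 = 42.5.

42.5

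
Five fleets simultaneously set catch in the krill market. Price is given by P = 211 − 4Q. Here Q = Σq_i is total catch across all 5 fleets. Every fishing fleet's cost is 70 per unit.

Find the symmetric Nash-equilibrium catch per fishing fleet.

A representative fishing fleet's profit is π_i = q_i(211 − 4Q) − 70q_i, with Q = q_i + Σ_{j≠i} q_j.
First-order condition: 141 − 8q_i − 4Σ_{j≠i} q_j = 0.
With identical fishing fleets, set every q_j = q: then 141 − 8q − 16q = 0, i.e. q = 141/24 = 5.875.

5.875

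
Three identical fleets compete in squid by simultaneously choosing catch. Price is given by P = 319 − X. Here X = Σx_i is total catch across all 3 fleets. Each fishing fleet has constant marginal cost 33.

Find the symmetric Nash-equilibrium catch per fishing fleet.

A representative fishing fleet's profit is π_i = x_i(319 − X) − 33x_i, with X = x_i + Σ_{j≠i} x_j.
First-order condition: 286 − 2x_i − Σ_{j≠i} x_j = 0.
Imposing symmetry (x_j = x for all j) turns Σ_{j≠i} x_j into 2x, so 286 = 4x and x = 71.5.

71.5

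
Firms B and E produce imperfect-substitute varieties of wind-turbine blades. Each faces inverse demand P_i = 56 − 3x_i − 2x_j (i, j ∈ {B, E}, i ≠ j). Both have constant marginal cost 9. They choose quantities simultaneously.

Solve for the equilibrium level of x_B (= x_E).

5.875

Firm B's profit: π = x_B(56 − 3x_B − 2x_E) − 9x_B.
∂π/∂x_B = 47 − 6x_B − 2x_E = 0 ⇒ x_B = 47/6 − (1/3)x_E.
The game is symmetric, so in equilibrium x_E = x_B: the reaction function gives (4/3)x_B = 47/6, hence x_B = 5.875.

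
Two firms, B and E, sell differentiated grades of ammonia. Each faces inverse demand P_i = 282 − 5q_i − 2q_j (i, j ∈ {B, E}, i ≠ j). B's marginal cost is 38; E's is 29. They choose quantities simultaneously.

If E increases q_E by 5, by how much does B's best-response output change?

Firm B's profit: π = q_B(282 − 5q_B − 2q_E) − 38q_B.
∂π/∂q_B = 244 − 10q_B − 2q_E = 0 ⇒ q_B = 24.4 − 0.2q_E.
The reaction-function slope is −0.2, so a 5-unit rise in q_E moves q_B by −0.2 × 5 = −1. B's best response falls — the actions are strategic substitutes.

-1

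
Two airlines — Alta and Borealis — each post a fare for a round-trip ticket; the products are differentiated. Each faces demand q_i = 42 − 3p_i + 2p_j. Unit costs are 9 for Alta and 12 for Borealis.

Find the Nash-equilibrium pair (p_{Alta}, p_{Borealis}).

Alta's profit: π = (p_{Alta} − 9)(42 − 3p_{Alta} + 2p_{Borealis}).
∂π/∂p_{Alta} = 69 − 6p_{Alta} + 2p_{Borealis} = 0 ⇒ p_{Alta} = 11.5 + (1/3)p_{Borealis}.
Similarly p_{Borealis} = 13 + (1/3)p_{Alta}.
Solving the two reaction functions simultaneously: (1 − (1/3)(1/3))p_{Alta} = 11.5 + (1/3)·13, so (8/9)p_{Alta} = 95/6 and p_{Alta} = 17.8125.
Then p_{Borealis} = 13 + (1/3)·17.8125 = 18.9375.

17.8125, 18.9375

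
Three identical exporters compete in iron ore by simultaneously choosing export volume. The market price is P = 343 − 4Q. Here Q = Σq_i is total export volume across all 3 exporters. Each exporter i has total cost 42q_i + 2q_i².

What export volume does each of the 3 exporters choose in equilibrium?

15.05

A representative exporter's profit is π_i = q_i(343 − 4Q) − 42q_i − 2q_i², with Q = q_i + Σ_{j≠i} q_j.
First-order condition: 301 − 12q_i − 4Σ_{j≠i} q_j = 0.
In a symmetric equilibrium every exporter chooses the same q, so Σ_{j≠i} q_j = 2q. The condition becomes 301 − 20q = 0, giving q = 301/20 = 15.05.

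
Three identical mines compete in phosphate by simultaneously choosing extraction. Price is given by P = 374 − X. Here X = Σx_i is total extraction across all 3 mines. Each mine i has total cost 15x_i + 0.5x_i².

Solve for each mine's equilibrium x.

71.8

A representative mine's profit is π_i = x_i(374 − X) − 15x_i − 0.5x_i², with X = x_i + Σ_{j≠i} x_j.
First-order condition: 359 − 3x_i − Σ_{j≠i} x_j = 0.
With identical mines, set every x_j = x: then 359 − 3x − 2x = 0, i.e. x = 359/5 = 71.8.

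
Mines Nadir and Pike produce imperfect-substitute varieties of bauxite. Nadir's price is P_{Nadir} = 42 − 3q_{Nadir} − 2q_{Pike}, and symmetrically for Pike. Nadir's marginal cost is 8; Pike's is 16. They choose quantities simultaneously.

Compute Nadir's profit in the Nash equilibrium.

67.6875

Mine Nadir's profit: π = q_{Nadir}(42 − 3q_{Nadir} − 2q_{Pike}) − 8q_{Nadir}.
∂π/∂q_{Nadir} = 34 − 6q_{Nadir} − 2q_{Pike} = 0 ⇒ q_{Nadir} = 17/3 − (1/3)q_{Pike}.
Similarly q_{Pike} = 13/3 − (1/3)q_{Nadir}.
Plugging q_{Pike} into Nadir's best response: q_{Nadir} = 17/3 − (1/3)(13/3 − (1/3)q_{Nadir}) ⇒ (8/9)q_{Nadir} = 38/9, so q_{Nadir} = 4.75.
Then q_{Pike} = 13/3 − (1/3)·4.75 = 2.75.
P_{Nadir} = 42 − 3·4.75 − 2·2.75 = 22.25.
Profit = (22.25 − 8)·4.75 = 67.6875.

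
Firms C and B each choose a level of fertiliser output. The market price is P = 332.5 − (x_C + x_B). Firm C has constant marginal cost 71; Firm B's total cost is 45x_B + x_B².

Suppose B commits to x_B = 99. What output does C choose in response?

81.25

Firm C's profit: π = x_C(332.5 − (x_C + x_B)) − 71x_C.
∂π/∂x_C = 261.5 − 2x_C − x_B = 0, so x_C = 130.75 − 0.5x_B.
At x_B = 99: x_C = 130.75 − 0.5·99 = 81.25.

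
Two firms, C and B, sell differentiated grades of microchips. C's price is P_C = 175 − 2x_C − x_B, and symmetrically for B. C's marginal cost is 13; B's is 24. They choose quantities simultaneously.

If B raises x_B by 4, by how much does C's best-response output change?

-1

Firm C's profit: π = x_C(175 − 2x_C − x_B) − 13x_C.
∂π/∂x_C = 162 − 4x_C − x_B = 0 ⇒ x_C = 40.5 − 0.25x_B.
The reaction-function slope is −0.25, so a 4-unit rise in x_B moves x_C by −0.25 × 4 = −1. C's best response falls — the actions are strategic substitutes.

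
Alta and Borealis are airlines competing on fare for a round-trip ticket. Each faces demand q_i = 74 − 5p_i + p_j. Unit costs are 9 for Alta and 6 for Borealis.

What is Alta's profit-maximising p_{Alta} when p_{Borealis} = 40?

15.9

Alta's profit: π = (p_{Alta} − 9)(74 − 5p_{Alta} + p_{Borealis}).
∂π/∂p_{Alta} = 119 − 10p_{Alta} + p_{Borealis} = 0 ⇒ p_{Alta} = 11.9 + 0.1p_{Borealis}.
At p_{Borealis} = 40: p_{Alta} = 11.9 + 0.1·40 = 15.9.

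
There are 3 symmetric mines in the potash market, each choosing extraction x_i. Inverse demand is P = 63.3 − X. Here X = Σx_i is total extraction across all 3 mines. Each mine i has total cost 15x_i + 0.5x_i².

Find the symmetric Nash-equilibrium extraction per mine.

9.66

A representative mine's profit is π_i = x_i(63.3 − X) − 15x_i − 0.5x_i², with X = x_i + Σ_{j≠i} x_j.
First-order condition: 48.3 − 3x_i − Σ_{j≠i} x_j = 0.
With identical mines, set every x_j = x: then 48.3 − 3x − 2x = 0, i.e. x = 48.3/5 = 9.66.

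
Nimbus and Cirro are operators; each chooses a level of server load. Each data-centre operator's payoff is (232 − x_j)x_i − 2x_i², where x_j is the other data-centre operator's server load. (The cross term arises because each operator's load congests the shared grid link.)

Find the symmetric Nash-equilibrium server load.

46.4

Nimbus's payoff is (232 − x_C)x_N − 2x_N².
∂π/∂x_N = 232 − x_C − 4x_N = 0, so x_N = 58 − 0.25x_C.
Setting x_N = x_C in the reaction function: x_N = 58 − 0.25x_N, so x_N = 58 / 1.25 = 46.4.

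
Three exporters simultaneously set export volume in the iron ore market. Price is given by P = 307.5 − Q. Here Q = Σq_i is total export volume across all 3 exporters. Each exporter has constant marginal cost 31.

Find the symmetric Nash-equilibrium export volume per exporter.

69.125

A representative exporter's profit is π_i = q_i(307.5 − Q) − 31q_i, with Q = q_i + Σ_{j≠i} q_j.
First-order condition: 276.5 − 2q_i − Σ_{j≠i} q_j = 0.
In a symmetric equilibrium every exporter chooses the same q, so Σ_{j≠i} q_j = 2q. The condition becomes 276.5 − 4q = 0, giving q = 276.5/4 = 69.125.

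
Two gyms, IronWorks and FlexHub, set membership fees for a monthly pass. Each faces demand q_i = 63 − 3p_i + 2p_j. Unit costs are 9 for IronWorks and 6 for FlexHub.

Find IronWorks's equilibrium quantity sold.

38.8125

IronWorks's profit: π = (p_{IronWorks} − 9)(63 − 3p_{IronWorks} + 2p_{FlexHub}).
∂π/∂p_{IronWorks} = 90 − 6p_{IronWorks} + 2p_{FlexHub} = 0 ⇒ p_{IronWorks} = 15 + (1/3)p_{FlexHub}.
Similarly p_{FlexHub} = 13.5 + (1/3)p_{IronWorks}.
Substituting the second reaction function into the first: p_{IronWorks} = 15 + (1/3)(13.5 + (1/3)p_{IronWorks}), which gives (8/9)p_{IronWorks} = 19.5 ⇒ p_{IronWorks} = 21.9375.
Then p_{FlexHub} = 13.5 + (1/3)·21.9375 = 20.8125.
q_{IronWorks} = 63 − 3·21.9375 + 2·20.8125 = 38.8125.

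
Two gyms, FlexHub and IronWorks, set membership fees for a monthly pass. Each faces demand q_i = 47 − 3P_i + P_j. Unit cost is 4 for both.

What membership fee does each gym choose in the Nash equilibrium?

11.8

FlexHub's profit: π = (P_{FlexHub} − 4)(47 − 3P_{FlexHub} + P_{IronWorks}).
∂π/∂P_{FlexHub} = 59 − 6P_{FlexHub} + P_{IronWorks} = 0 ⇒ P_{FlexHub} = 59/6 + (1/6)P_{IronWorks}.
The game is symmetric, so in equilibrium P_{IronWorks} = P_{FlexHub}: the reaction function gives (5/6)P_{FlexHub} = 59/6, hence P_{FlexHub} = 11.8.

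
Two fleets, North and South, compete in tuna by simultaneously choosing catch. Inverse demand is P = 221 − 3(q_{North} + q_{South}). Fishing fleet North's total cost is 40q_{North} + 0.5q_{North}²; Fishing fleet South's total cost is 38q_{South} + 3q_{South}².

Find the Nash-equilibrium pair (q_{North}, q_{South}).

21.64, 9.84

Fishing fleet North's profit: π = q_{North}(221 − 3(q_{North} + q_{South})) − 40q_{North} − 0.5q_{North}².
∂π/∂q_{North} = 181 − 7q_{North} − 3q_{South} = 0, so q_{North} = 181/7 − (3/7)q_{South}.
For South: ∂π/∂q_{South} = 183 − 12q_{South} − 3q_{North} = 0 ⇒ q_{South} = 15.25 − 0.25q_{North}.
Solving the two reaction functions simultaneously: (1 − (−3/7)(−0.25))q_{North} = 181/7 − (3/7)·15.25, so (25/28)q_{North} = 541/28 and q_{North} = 21.64.
Then q_{South} = 15.25 − 0.25·21.64 = 9.84.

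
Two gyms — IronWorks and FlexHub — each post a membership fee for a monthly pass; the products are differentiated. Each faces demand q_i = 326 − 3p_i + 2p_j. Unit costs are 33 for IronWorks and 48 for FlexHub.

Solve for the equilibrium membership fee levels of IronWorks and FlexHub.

IronWorks's profit: π = (p_{IronWorks} − 33)(326 − 3p_{IronWorks} + 2p_{FlexHub}).
∂π/∂p_{IronWorks} = 425 − 6p_{IronWorks} + 2p_{FlexHub} = 0 ⇒ p_{IronWorks} = 425/6 + (1/3)p_{FlexHub}.
Similarly p_{FlexHub} = 235/3 + (1/3)p_{IronWorks}.
Plugging p_{FlexHub} into IronWorks's best response: p_{IronWorks} = 425/6 + (1/3)(235/3 + (1/3)p_{IronWorks}) ⇒ (8/9)p_{IronWorks} = 1745/18, so p_{IronWorks} = 109.0625.
Then p_{FlexHub} = 235/3 + (1/3)·109.0625 = 114.6875.

109.0625, 114.6875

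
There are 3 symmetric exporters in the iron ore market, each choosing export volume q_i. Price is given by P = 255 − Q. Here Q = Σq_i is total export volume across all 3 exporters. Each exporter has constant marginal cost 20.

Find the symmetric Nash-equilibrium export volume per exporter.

58.75

A representative exporter's profit is π_i = q_i(255 − Q) − 20q_i, with Q = q_i + Σ_{j≠i} q_j.
First-order condition: 235 − 2q_i − Σ_{j≠i} q_j = 0.
With identical exporters, set every q_j = q: then 235 − 2q − 2q = 0, i.e. q = 235/4 = 58.75.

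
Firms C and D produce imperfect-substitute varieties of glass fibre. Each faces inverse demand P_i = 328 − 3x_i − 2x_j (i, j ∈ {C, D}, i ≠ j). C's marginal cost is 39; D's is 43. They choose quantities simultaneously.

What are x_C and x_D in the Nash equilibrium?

36.375, 35.375

Firm C's profit: π = x_C(328 − 3x_C − 2x_D) − 39x_C.
∂π/∂x_C = 289 − 6x_C − 2x_D = 0 ⇒ x_C = 289/6 − (1/3)x_D.
Similarly x_D = 47.5 − (1/3)x_C.
Solving the two reaction functions simultaneously: (1 − (−1/3)(−1/3))x_C = 289/6 − (1/3)·47.5, so (8/9)x_C = 97/3 and x_C = 36.375.
Then x_D = 47.5 − (1/3)·36.375 = 35.375.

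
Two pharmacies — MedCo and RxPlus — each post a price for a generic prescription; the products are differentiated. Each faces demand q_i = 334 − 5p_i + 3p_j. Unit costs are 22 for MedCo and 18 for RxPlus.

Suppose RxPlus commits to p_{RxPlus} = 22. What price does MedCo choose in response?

MedCo's profit: π = (p_{MedCo} − 22)(334 − 5p_{MedCo} + 3p_{RxPlus}).
∂π/∂p_{MedCo} = 444 − 10p_{MedCo} + 3p_{RxPlus} = 0 ⇒ p_{MedCo} = 44.4 + 0.3p_{RxPlus}.
At p_{RxPlus} = 22: p_{MedCo} = 44.4 + 0.3·22 = 51.

51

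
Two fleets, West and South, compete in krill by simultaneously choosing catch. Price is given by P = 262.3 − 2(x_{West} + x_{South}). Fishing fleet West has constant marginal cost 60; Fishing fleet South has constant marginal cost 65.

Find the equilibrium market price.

Fishing fleet West's profit: π = x_{West}(262.3 − 2(x_{West} + x_{South})) − 60x_{West}.
∂π/∂x_{West} = 202.3 − 4x_{West} − 2x_{South} = 0, so x_{West} = 50.575 − 0.5x_{South}.
By the same steps for South: x_{South} = 49.325 − 0.5x_{West}.
Substituting the second reaction function into the first: x_{West} = 50.575 − 0.5(49.325 − 0.5x_{West}), which gives 0.75x_{West} = 25.9125 ⇒ x_{West} = 34.55.
Then x_{South} = 49.325 − 0.5·34.55 = 32.05.
Equilibrium price: P = 262.3 − 2·66.6 = 129.1.

129.1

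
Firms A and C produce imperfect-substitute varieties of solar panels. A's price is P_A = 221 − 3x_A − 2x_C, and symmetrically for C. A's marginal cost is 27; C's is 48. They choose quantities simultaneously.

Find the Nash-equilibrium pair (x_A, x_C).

25.5625, 20.3125

Firm A's profit: π = x_A(221 − 3x_A − 2x_C) − 27x_A.
∂π/∂x_A = 194 − 6x_A − 2x_C = 0 ⇒ x_A = 97/3 − (1/3)x_C.
Similarly x_C = 173/6 − (1/3)x_A.
Substituting the second reaction function into the first: x_A = 97/3 − (1/3)(173/6 − (1/3)x_A), which gives (8/9)x_A = 409/18 ⇒ x_A = 25.5625.
Then x_C = 173/6 − (1/3)·25.5625 = 20.3125.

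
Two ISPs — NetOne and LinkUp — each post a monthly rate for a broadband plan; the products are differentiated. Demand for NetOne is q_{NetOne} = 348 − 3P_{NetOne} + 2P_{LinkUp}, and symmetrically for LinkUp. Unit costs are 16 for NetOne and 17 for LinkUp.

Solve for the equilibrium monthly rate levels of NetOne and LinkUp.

NetOne's profit: π = (P_{NetOne} − 16)(348 − 3P_{NetOne} + 2P_{LinkUp}).
∂π/∂P_{NetOne} = 396 − 6P_{NetOne} + 2P_{LinkUp} = 0 ⇒ P_{NetOne} = 66 + (1/3)P_{LinkUp}.
Similarly P_{LinkUp} = 66.5 + (1/3)P_{NetOne}.
Solving the two reaction functions simultaneously: (1 − (1/3)(1/3))P_{NetOne} = 66 + (1/3)·66.5, so (8/9)P_{NetOne} = 529/6 and P_{NetOne} = 99.1875.
Then P_{LinkUp} = 66.5 + (1/3)·99.1875 = 99.5625.

99.1875, 99.5625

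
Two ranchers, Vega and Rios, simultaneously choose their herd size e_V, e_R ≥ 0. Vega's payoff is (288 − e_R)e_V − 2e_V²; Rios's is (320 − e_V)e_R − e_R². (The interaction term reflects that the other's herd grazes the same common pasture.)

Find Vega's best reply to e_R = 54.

58.5

Expanding Vega's payoff: 288e_V − e_Re_V − 2e_V².
∂π/∂e_V = 288 − e_R − 4e_V = 0, so e_V = 72 − 0.25e_R.
At e_R = 54: e_V = 72 − 0.25·54 = 58.5.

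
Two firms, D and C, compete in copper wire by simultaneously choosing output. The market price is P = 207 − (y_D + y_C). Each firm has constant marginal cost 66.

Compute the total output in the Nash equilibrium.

Firm D's profit: π = y_D(207 − (y_D + y_C)) − 66y_D.
∂π/∂y_D = 141 − 2y_D − y_C = 0, so y_D = 70.5 − 0.5y_C.
By symmetry y_C = y_D; substituting into the reaction function, 1.5y_D = 70.5 and y_D = 47.
Total output: 47 + 47 = 94.

94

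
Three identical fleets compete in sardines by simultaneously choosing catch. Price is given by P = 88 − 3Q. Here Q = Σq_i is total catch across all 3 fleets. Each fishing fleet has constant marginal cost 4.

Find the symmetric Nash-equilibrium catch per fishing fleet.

A representative fishing fleet's profit is π_i = q_i(88 − 3Q) − 4q_i, with Q = q_i + Σ_{j≠i} q_j.
First-order condition: 84 − 6q_i − 3Σ_{j≠i} q_j = 0.
In a symmetric equilibrium every fishing fleet chooses the same q, so Σ_{j≠i} q_j = 2q. The condition becomes 84 − 12q = 0, giving q = 84/12 = 7.

7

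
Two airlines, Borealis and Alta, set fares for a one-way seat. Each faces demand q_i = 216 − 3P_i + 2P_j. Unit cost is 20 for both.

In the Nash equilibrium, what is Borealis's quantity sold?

Borealis's profit: π = (P_{Borealis} − 20)(216 − 3P_{Borealis} + 2P_{Alta}).
∂π/∂P_{Borealis} = 276 − 6P_{Borealis} + 2P_{Alta} = 0 ⇒ P_{Borealis} = 46 + (1/3)P_{Alta}.
Setting P_{Borealis} = P_{Alta} in the reaction function: P_{Borealis} = 46 + (1/3)P_{Borealis}, so P_{Borealis} = 46 / (2/3) = 69.
q_{Borealis} = 216 − 3·69 + 2·69 = 147.

147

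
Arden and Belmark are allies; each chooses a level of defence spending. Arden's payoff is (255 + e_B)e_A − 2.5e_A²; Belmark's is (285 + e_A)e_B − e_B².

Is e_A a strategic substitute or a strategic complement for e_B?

strategic complements

Expanding Arden's payoff: 255e_A + e_Be_A − 2.5e_A².
∂π/∂e_A = 255 + e_B − 5e_A = 0, so e_A = 51 + 0.2e_B.
The best-response slope de_A/de_B = 0.2 > 0: the reaction function is upward-sloping, so the choices are strategic complements.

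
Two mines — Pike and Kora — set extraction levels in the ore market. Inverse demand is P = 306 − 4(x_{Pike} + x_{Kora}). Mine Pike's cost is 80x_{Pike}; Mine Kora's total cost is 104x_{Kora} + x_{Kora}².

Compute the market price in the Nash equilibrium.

Mine Pike's profit: π = x_{Pike}(306 − 4(x_{Pike} + x_{Kora})) − 80x_{Pike}.
∂π/∂x_{Pike} = 226 − 8x_{Pike} − 4x_{Kora} = 0, so x_{Pike} = 28.25 − 0.5x_{Kora}.
For Kora: ∂π/∂x_{Kora} = 202 − 10x_{Kora} − 4x_{Pike} = 0 ⇒ x_{Kora} = 20.2 − 0.4x_{Pike}.
Plugging x_{Kora} into Pike's best response: x_{Pike} = 28.25 − 0.5(20.2 − 0.4x_{Pike}) ⇒ 0.8x_{Pike} = 18.15, so x_{Pike} = 22.6875.
Then x_{Kora} = 20.2 − 0.4·22.6875 = 11.125.
Equilibrium price: P = 306 − 4·33.8125 = 170.75.

170.75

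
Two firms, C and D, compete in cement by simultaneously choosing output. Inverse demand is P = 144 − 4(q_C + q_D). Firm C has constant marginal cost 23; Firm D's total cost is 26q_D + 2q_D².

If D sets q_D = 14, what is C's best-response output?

8.125

Firm C's profit: π = q_C(144 − 4(q_C + q_D)) − 23q_C.
∂π/∂q_C = 121 − 8q_C − 4q_D = 0, so q_C = 15.125 − 0.5q_D.
At q_D = 14: q_C = 15.125 − 0.5·14 = 8.125.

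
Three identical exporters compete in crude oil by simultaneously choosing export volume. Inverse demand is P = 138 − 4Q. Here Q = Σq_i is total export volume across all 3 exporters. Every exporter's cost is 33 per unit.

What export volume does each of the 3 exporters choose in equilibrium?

A representative exporter's profit is π_i = q_i(138 − 4Q) − 33q_i, with Q = q_i + Σ_{j≠i} q_j.
First-order condition: 105 − 8q_i − 4Σ_{j≠i} q_j = 0.
Imposing symmetry (q_j = q for all j) turns Σ_{j≠i} q_j into 2q, so 105 = 16q and q = 6.5625.

6.5625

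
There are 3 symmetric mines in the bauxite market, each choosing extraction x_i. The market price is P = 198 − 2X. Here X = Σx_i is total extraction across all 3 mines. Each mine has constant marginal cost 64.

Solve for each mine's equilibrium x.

16.75

A representative mine's profit is π_i = x_i(198 − 2X) − 64x_i, with X = x_i + Σ_{j≠i} x_j.
First-order condition: 134 − 4x_i − 2Σ_{j≠i} x_j = 0.
Imposing symmetry (x_j = x for all j) turns Σ_{j≠i} x_j into 2x, so 134 = 8x and x = 16.75.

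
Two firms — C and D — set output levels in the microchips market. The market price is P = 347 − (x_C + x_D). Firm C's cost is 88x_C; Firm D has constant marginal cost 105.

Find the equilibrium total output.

Firm C's profit: π = x_C(347 − (x_C + x_D)) − 88x_C.
∂π/∂x_C = 259 − 2x_C − x_D = 0, so x_C = 129.5 − 0.5x_D.
By the same steps for D: x_D = 121 − 0.5x_C.
Solving the two reaction functions simultaneously: (1 − (−0.5)(−0.5))x_C = 129.5 − 0.5·121, so 0.75x_C = 69 and x_C = 92.
Then x_D = 121 − 0.5·92 = 75.
Total output: 92 + 75 = 167.

167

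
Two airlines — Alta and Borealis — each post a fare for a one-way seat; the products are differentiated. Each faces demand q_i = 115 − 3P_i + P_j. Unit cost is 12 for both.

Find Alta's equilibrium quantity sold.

54.6

Alta's profit: π = (P_{Alta} − 12)(115 − 3P_{Alta} + P_{Borealis}).
∂π/∂P_{Alta} = 151 − 6P_{Alta} + P_{Borealis} = 0 ⇒ P_{Alta} = 151/6 + (1/6)P_{Borealis}.
The game is symmetric, so in equilibrium P_{Borealis} = P_{Alta}: the reaction function gives (5/6)P_{Alta} = 151/6, hence P_{Alta} = 30.2.
q_{Alta} = 115 − 3·30.2 + 30.2 = 54.6.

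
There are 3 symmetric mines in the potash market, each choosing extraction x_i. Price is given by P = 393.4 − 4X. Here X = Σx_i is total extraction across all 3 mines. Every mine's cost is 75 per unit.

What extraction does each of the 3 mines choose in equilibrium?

A representative mine's profit is π_i = x_i(393.4 − 4X) − 75x_i, with X = x_i + Σ_{j≠i} x_j.
First-order condition: 318.4 − 8x_i − 4Σ_{j≠i} x_j = 0.
With identical mines, set every x_j = x: then 318.4 − 8x − 8x = 0, i.e. x = 318.4/16 = 19.9.

19.9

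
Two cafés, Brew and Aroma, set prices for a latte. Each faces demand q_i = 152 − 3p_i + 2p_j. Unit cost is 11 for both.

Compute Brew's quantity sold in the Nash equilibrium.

105.75

Brew's profit: π = (p_{Brew} − 11)(152 − 3p_{Brew} + 2p_{Aroma}).
∂π/∂p_{Brew} = 185 − 6p_{Brew} + 2p_{Aroma} = 0 ⇒ p_{Brew} = 185/6 + (1/3)p_{Aroma}.
By symmetry p_{Aroma} = p_{Brew}; substituting into the reaction function, (2/3)p_{Brew} = 185/6 and p_{Brew} = 46.25.
q_{Brew} = 152 − 3·46.25 + 2·46.25 = 105.75.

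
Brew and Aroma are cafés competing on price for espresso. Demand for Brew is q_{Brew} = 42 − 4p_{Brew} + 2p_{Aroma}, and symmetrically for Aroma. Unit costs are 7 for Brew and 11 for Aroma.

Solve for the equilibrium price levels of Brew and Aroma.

12.2, 13.8

Brew's profit: π = (p_{Brew} − 7)(42 − 4p_{Brew} + 2p_{Aroma}).
∂π/∂p_{Brew} = 70 − 8p_{Brew} + 2p_{Aroma} = 0 ⇒ p_{Brew} = 8.75 + 0.25p_{Aroma}.
Similarly p_{Aroma} = 10.75 + 0.25p_{Brew}.
Solving the two reaction functions simultaneously: (1 − (0.25)(0.25))p_{Brew} = 8.75 + 0.25·10.75, so 0.9375p_{Brew} = 11.4375 and p_{Brew} = 12.2.
Then p_{Aroma} = 10.75 + 0.25·12.2 = 13.8.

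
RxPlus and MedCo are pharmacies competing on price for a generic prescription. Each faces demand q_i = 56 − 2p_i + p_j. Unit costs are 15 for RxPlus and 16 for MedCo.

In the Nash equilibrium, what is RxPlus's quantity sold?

27.6

RxPlus's profit: π = (p_{RxPlus} − 15)(56 − 2p_{RxPlus} + p_{MedCo}).
∂π/∂p_{RxPlus} = 86 − 4p_{RxPlus} + p_{MedCo} = 0 ⇒ p_{RxPlus} = 21.5 + 0.25p_{MedCo}.
Similarly p_{MedCo} = 22 + 0.25p_{RxPlus}.
Solving the two reaction functions simultaneously: (1 − (0.25)(0.25))p_{RxPlus} = 21.5 + 0.25·22, so 0.9375p_{RxPlus} = 27 and p_{RxPlus} = 28.8.
Then p_{MedCo} = 22 + 0.25·28.8 = 29.2.
q_{RxPlus} = 56 − 2·28.8 + 29.2 = 27.6.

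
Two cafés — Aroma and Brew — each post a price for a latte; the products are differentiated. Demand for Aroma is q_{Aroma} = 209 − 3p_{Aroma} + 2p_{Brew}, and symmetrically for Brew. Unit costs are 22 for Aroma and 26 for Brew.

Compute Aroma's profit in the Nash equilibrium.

Aroma's profit: π = (p_{Aroma} − 22)(209 − 3p_{Aroma} + 2p_{Brew}).
∂π/∂p_{Aroma} = 275 − 6p_{Aroma} + 2p_{Brew} = 0 ⇒ p_{Aroma} = 275/6 + (1/3)p_{Brew}.
Similarly p_{Brew} = 287/6 + (1/3)p_{Aroma}.
Substituting the second reaction function into the first: p_{Aroma} = 275/6 + (1/3)(287/6 + (1/3)p_{Aroma}), which gives (8/9)p_{Aroma} = 556/9 ⇒ p_{Aroma} = 69.5.
Then p_{Brew} = 287/6 + (1/3)·69.5 = 71.
q_{Aroma} = 209 − 3·69.5 + 2·71 = 142.5.
Profit = (69.5 − 22)·142.5 = 6768.75.

6768.75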